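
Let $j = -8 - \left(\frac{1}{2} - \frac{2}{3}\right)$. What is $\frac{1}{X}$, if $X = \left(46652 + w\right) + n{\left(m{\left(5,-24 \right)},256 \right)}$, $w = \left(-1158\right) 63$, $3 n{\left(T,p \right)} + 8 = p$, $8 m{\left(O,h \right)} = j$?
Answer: $- \frac{3}{78658} \approx -3.814 \cdot 10^{-5}$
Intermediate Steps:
$j = - \frac{47}{6}$ ($j = -8 - - \frac{1}{6} = -8 + \left(\frac{2}{3} - \frac{1}{2}\right) = -8 + \frac{1}{6} = - \frac{47}{6} \approx -7.8333$)
$m{\left(O,h \right)} = - \frac{47}{48}$ ($m{\left(O,h \right)} = \frac{1}{8} \left(- \frac{47}{6}\right) = - \frac{47}{48}$)
$n{\left(T,p \right)} = - \frac{8}{3} + \frac{p}{3}$
$w = -72954$
$X = - \frac{78658}{3}$ ($X = \left(46652 - 72954\right) + \left(- \frac{8}{3} + \frac{1}{3} \cdot 256\right) = -26302 + \left(- \frac{8}{3} + \frac{256}{3}\right) = -26302 + \frac{248}{3} = - \frac{78658}{3} \approx -26219.0$)
$\frac{1}{X} = \frac{1}{- \frac{78658}{3}} = - \frac{3}{78658}$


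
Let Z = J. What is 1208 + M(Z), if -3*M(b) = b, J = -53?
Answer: 3677/3 ≈ 1225.7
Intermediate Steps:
Z = -53
M(b) = -b/3
1208 + M(Z) = 1208 - 1/3*(-53) = 1208 + 53/3 = 3677/3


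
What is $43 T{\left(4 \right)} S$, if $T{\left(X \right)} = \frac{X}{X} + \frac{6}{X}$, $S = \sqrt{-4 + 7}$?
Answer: $\frac{215 \sqrt{3}}{2} \approx 186.2$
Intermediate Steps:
$S = \sqrt{3} \approx 1.732$
$T{\left(X \right)} = 1 + \frac{6}{X}$
$43 T{\left(4 \right)} S = 43 \frac{6 + 4}{4} \sqrt{3} = 43 \cdot \frac{1}{4} \cdot 10 \sqrt{3} = 43 \cdot \frac{5}{2} \sqrt{3} = \frac{215 \sqrt{3}}{2}$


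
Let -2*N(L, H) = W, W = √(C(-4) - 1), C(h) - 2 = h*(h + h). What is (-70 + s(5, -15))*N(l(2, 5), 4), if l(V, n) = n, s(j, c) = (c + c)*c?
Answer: -190*√33 ≈ -1091.5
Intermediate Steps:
s(j, c) = 2*c² (s(j, c) = (2*c)*c = 2*c²)
C(h) = 2 + 2*h² (C(h) = 2 + h*(h + h) = 2 + h*(2*h) = 2 + 2*h²)
W = √33 (W = √((2 + 2*(-4)²) - 1) = √((2 + 2*16) - 1) = √((2 + 32) - 1) = √(34 - 1) = √33 ≈ 5.7446)
N(L, H) = -√33/2
(-70 + s(5, -15))*N(l(2, 5), 4) = (-70 + 2*(-15)²)*(-√33/2) = (-70 + 2*225)*(-√33/2) = (-70 + 450)*(-√33/2) = 380*(-√33/2) = -190*√33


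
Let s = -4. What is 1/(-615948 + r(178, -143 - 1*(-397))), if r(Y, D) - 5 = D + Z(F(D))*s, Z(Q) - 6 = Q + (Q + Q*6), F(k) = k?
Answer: -1/623841 ≈ -1.6030e-6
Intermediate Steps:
Z(Q) = 6 + 8*Q (Z(Q) = 6 + (Q + (Q + Q*6)) = 6 + (Q + (Q + 6*Q)) = 6 + (Q + 7*Q) = 6 + 8*Q)
r(Y, D) = -19 - 31*D (r(Y, D) = 5 + (D + (6 + 8*D)*(-4)) = 5 + (D + (-24 - 32*D)) = 5 + (-24 - 31*D) = -19 - 31*D)
1/(-615948 + r(178, -143 - 1*(-397))) = 1/(-615948 + (-19 - 31*(-143 - 1*(-397)))) = 1/(-615948 + (-19 - 31*(-143 + 397))) = 1/(-615948 + (-19 - 31*254)) = 1/(-615948 + (-19 - 7874)) = 1/(-615948 - 7893) = 1/(-623841) = -1/623841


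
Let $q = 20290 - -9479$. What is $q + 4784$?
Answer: $34553$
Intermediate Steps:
$q = 29769$ ($q = 20290 + 9479 = 29769$)
$q + 4784 = 29769 + 4784 = 34553$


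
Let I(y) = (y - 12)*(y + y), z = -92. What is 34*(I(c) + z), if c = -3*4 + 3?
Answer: 9724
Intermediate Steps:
c = -9 (c = -12 + 3 = -9)
I(y) = 2*y*(-12 + y) (I(y) = (-12 + y)*(2*y) = 2*y*(-12 + y))
34*(I(c) + z) = 34*(2*(-9)*(-12 - 9) - 92) = 34*(2*(-9)*(-21) - 92) = 34*(378 - 92) = 34*286 = 9724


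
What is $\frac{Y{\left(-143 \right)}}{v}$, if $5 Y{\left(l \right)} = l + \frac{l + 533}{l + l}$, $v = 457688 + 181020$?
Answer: $- \frac{397}{8782235} \approx -4.5205 \cdot 10^{-5}$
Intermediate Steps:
$v = 638708$
$Y{\left(l \right)} = \frac{l}{5} + \frac{533 + l}{10 l}$ ($Y{\left(l \right)} = \frac{l + \frac{l + 533}{l + l}}{5} = \frac{l + \frac{533 + l}{2 l}}{5} = \frac{l}{5} + \frac{533 + l}{10 l}$)
$\frac{Y{\left(-143 \right)}}{v} = \frac{\frac{1}{10} \frac{1}{-143} \left(533 - 143 \left(1 + 2 \left(-143\right)\right)\right)}{638708} = \frac{1}{10} \left(- \frac{1}{143}\right) \left(533 - 143 \left(1 - 286\right)\right) \frac{1}{638708} = \frac{1}{10} \left(- \frac{1}{143}\right) \left(533 - -40755\right) \frac{1}{638708} = \frac{1}{10} \left(- \frac{1}{143}\right) \left(533 + 40755\right) \frac{1}{638708} = \frac{1}{10} \left(- \frac{1}{143}\right) 41288 \cdot \frac{1}{638708} = \left(- \frac{1588}{55}\right) \frac{1}{638708} = - \frac{397}{8782235}$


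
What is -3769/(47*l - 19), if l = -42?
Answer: 3769/1993 ≈ 1.8911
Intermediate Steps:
-3769/(47*l - 19) = -3769/(47*(-42) - 19) = -3769/(-1974 - 19) = -3769/(-1993) = -3769*(-1/1993) = 3769/1993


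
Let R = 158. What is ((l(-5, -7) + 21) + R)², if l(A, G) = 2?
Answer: 32761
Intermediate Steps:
((l(-5, -7) + 21) + R)² = ((2 + 21) + 158)² = (23 + 158)² = 181² = 32761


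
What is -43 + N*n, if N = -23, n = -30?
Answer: 647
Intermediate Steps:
-43 + N*n = -43 - 23*(-30) = -43 + 690 = 647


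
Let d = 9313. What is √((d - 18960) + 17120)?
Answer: √7473 ≈ 86.447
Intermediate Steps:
√((d - 18960) + 17120) = √((9313 - 18960) + 17120) = √(-9647 + 17120) = √7473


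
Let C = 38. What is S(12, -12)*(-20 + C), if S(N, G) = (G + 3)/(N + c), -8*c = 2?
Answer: -648/47 ≈ -13.787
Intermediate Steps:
c = -¼ (c = -⅛*2 = -¼ ≈ -0.25000)
S(N, G) = (3 + G)/(-¼ + N) (S(N, G) = (G + 3)/(N - ¼) = (3 + G)/(-¼ + N))
S(12, -12)*(-20 + C) = (4*(3 - 12)/(-1 + 4*12))*(-20 + 38) = (4*(-9)/(-1 + 48))*18 = (4*(-9)/47)*18 = (4*(1/47)*(-9))*18 = -36/47*18 = -648/47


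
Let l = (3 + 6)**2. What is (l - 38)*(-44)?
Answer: -1892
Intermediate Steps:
l = 81 (l = 9**2 = 81)
(l - 38)*(-44) = (81 - 38)*(-44) = 43*(-44) = -1892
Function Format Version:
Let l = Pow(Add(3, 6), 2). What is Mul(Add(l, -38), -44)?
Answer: -1892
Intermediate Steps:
l = 81 (l = Pow(9, 2) = 81)
Mul(Add(l, -38), -44) = Mul(Add(81, -38), -44) = Mul(43, -44) = -1892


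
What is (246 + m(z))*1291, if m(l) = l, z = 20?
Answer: 343406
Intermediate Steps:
(246 + m(z))*1291 = (246 + 20)*1291 = 266*1291 = 343406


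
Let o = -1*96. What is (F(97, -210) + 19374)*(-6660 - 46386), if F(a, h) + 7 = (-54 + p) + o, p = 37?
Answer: -1021347684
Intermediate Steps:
o = -96
F(a, h) = -120 (F(a, h) = -7 + ((-54 + 37) - 96) = -7 + (-17 - 96) = -7 - 113 = -120)
(F(97, -210) + 19374)*(-6660 - 46386) = (-120 + 19374)*(-6660 - 46386) = 19254*(-53046) = -1021347684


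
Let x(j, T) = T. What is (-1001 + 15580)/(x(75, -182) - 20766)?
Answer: -14579/20948 ≈ -0.69596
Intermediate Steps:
(-1001 + 15580)/(x(75, -182) - 20766) = (-1001 + 15580)/(-182 - 20766) = 14579/(-20948) = 14579*(-1/20948) = -14579/20948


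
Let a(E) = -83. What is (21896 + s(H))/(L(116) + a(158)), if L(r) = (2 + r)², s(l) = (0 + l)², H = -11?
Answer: 22017/13841 ≈ 1.5907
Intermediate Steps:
s(l) = l²
(21896 + s(H))/(L(116) + a(158)) = (21896 + (-11)²)/((2 + 116)² - 83) = (21896 + 121)/(118² - 83) = 22017/(13924 - 83) = 22017/13841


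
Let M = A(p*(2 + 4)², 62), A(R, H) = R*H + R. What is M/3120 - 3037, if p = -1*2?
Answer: -394999/130 ≈ -3038.5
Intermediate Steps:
p = -2
A(R, H) = R + H*R (A(R, H) = H*R + R = R + H*R)
M = -4536 (M = (-2*(2 + 4)²)*(1 + 62) = -2*6²*63 = -2*36*63 = -72*63 = -4536)
M/3120 - 3037 = -4536/3120 - 3037 = -4536*1/3120 - 3037 = -189/130 - 3037 = -394999/130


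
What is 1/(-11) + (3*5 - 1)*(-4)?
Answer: -617/11 ≈ -56.091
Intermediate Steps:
1/(-11) + (3*5 - 1)*(-4) = 1*(-1/11) + (15 - 1)*(-4) = -1/11 + 14*(-4) = -1/11 - 56 = -617/11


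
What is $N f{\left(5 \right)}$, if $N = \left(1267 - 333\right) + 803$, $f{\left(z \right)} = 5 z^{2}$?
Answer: $217125$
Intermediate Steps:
$N = 1737$ ($N = 934 + 803 = 1737$)
$N f{\left(5 \right)} = 1737 \cdot 5 \cdot 5^{2} = 1737 \cdot 5 \cdot 25 = 1737 \cdot 125 = 217125$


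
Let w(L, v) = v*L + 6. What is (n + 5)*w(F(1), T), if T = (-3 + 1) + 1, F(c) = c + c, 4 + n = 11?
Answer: 48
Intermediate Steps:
n = 7 (n = -4 + 11 = 7)
F(c) = 2*c
T = -1 (T = -2 + 1 = -1)
w(L, v) = 6 + L*v (w(L, v) = L*v + 6 = 6 + L*v)
(n + 5)*w(F(1), T) = (7 + 5)*(6 + (2*1)*(-1)) = 12*(6 + 2*(-1)) = 12*(6 - 2) = 12*4 = 48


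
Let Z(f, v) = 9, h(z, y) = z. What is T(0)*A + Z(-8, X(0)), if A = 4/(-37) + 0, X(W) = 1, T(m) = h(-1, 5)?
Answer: 337/37 ≈ 9.1081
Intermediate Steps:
T(m) = -1
A = -4/37 (A = 4*(-1/37) + 0 = -4/37 + 0 = -4/37 ≈ -0.10811)
T(0)*A + Z(-8, X(0)) = -1*(-4/37) + 9 = 4/37 + 9 = 337/37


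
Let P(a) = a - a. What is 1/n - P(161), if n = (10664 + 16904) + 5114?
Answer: 1/32682 ≈ 3.0598e-5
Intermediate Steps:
P(a) = 0
n = 32682 (n = 27568 + 5114 = 32682)
1/n - P(161) = 1/32682 - 1*0 = 1/32682 + 0 = 1/32682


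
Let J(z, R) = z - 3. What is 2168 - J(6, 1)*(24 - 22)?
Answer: 2162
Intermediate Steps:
J(z, R) = -3 + z
2168 - J(6, 1)*(24 - 22) = 2168 - (-3 + 6)*(24 - 22) = 2168 - 3*2 = 2168 - 1*6 = 2168 - 6 = 2162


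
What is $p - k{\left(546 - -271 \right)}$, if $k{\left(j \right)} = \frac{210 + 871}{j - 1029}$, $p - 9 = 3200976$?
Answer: $\frac{678609901}{212} \approx 3.201 \cdot 10^{6}$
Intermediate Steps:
$p = 3200985$ ($p = 9 + 3200976 = 3200985$)
$k{\left(j \right)} = \frac{1081}{-1029 + j}$
$p - k{\left(546 - -271 \right)} = 3200985 - \frac{1081}{-1029 + \left(546 - -271\right)} = 3200985 - \frac{1081}{-1029 + \left(546 + 271\right)} = 3200985 - \frac{1081}{-1029 + 817} = 3200985 - \frac{1081}{-212} = 3200985 - 1081 \left(- \frac{1}{212}\right) = 3200985 - - \frac{1081}{212} = 3200985 + \frac{1081}{212} = \frac{678609901}{212}$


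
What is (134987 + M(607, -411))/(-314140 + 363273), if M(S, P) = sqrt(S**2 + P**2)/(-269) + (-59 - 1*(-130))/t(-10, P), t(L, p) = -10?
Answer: 1349799/491330 - sqrt(537370)/13216777 ≈ 2.7472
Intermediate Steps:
M(S, P) = -71/10 - sqrt(P**2 + S**2)/269 (M(S, P) = sqrt(S**2 + P**2)/(-269) + (-59 - 1*(-130))/(-10) = sqrt(P**2 + S**2)*(-1/269) + (-59 + 130)*(-1/10) = -sqrt(P**2 + S**2)/269 + 71*(-1/10) = -sqrt(P**2 + S**2)/269 - 71/10 = -71/10 - sqrt(P**2 + S**2)/269)
(134987 + M(607, -411))/(-314140 + 363273) = (134987 + (-71/10 - sqrt((-411)**2 + 607**2)/269))/(-314140 + 363273) = (134987 + (-71/10 - sqrt(168921 + 368449)/269))/49133 = (134987 + (-71/10 - sqrt(537370)/269))*(1/49133) = (1349799/10 - sqrt(537370)/269)*(1/49133) = 1349799/491330 - sqrt(537370)/13216777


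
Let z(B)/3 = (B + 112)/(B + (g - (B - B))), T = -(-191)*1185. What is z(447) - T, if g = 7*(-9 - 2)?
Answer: -83742273/370 ≈ -2.2633e+5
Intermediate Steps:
g = -77 (g = 7*(-11) = -77)
T = 226335 (T = -191*(-1185) = 226335)
z(B) = 3*(112 + B)/(-77 + B) (z(B) = 3*((B + 112)/(B + (-77 - (B - B)))) = 3*((112 + B)/(B + (-77 - 1*0))) = 3*((112 + B)/(B + (-77 + 0))) = 3*((112 + B)/(B - 77)) = 3*((112 + B)/(-77 + B)) = 3*(112 + B)/(-77 + B))
z(447) - T = 3*(112 + 447)/(-77 + 447) - 1*226335 = 3*559/370 - 226335 = 3*(1/370)*559 - 226335 = 1677/370 - 226335 = -83742273/370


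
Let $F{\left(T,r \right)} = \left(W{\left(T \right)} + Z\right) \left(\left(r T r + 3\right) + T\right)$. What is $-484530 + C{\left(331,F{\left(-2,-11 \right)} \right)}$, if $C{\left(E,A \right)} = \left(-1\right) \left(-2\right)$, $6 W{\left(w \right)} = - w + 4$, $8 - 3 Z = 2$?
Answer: $-484528$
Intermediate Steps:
$Z = 2$ ($Z = \frac{8}{3} - \frac{2}{3} = 2$)
$W{\left(w \right)} = \frac{2}{3} - \frac{w}{6}$ ($W{\left(w \right)} = \frac{- w + 4}{6} = \frac{4 - w}{6} = \frac{2}{3} - \frac{w}{6}$)
$F{\left(T,r \right)} = \left(\frac{8}{3} - \frac{T}{6}\right) \left(3 + T + T r^{2}\right)$ ($F{\left(T,r \right)} = \left(\left(\frac{2}{3} - \frac{T}{6}\right) + 2\right) \left(\left(r T r + 3\right) + T\right) = \left(\frac{8}{3} - \frac{T}{6}\right) \left(\left(T r r + 3\right) + T\right) = \left(\frac{8}{3} - \frac{T}{6}\right) \left(\left(T r^{2} + 3\right) + T\right) = \left(\frac{8}{3} - \frac{T}{6}\right) \left(\left(3 + T r^{2}\right) + T\right) = \left(\frac{8}{3} - \frac{T}{6}\right) \left(3 + T + T r^{2}\right)$)
$C{\left(E,A \right)} = 2$
$-484530 + C{\left(331,F{\left(-2,-11 \right)} \right)} = -484530 + 2 = -484528$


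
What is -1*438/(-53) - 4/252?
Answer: 27541/3339 ≈ 8.2483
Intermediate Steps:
-1*438/(-53) - 4/252 = -438*(-1/53) - 4*1/252 = 438/53 - 1/63 = 27541/3339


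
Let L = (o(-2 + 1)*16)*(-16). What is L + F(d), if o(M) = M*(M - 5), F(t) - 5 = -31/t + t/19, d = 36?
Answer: -1046497/684 ≈ -1530.0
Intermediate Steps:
F(t) = 5 - 31/t + t/19 (F(t) = 5 + (-31/t + t/19) = 5 - 31/t + t/19)
o(M) = M*(-5 + M)
L = -1536 (L = (((-2 + 1)*(-5 + (-2 + 1)))*16)*(-16) = (-(-5 - 1)*16)*(-16) = (-1*(-6)*16)*(-16) = (6*16)*(-16) = 96*(-16) = -1536)
L + F(d) = -1536 + (5 - 31/36 + (1/19)*36) = -1536 + (5 - 31*1/36 + 36/19) = -1536 + (5 - 31/36 + 36/19) = -1536 + 4127/684 = -1046497/684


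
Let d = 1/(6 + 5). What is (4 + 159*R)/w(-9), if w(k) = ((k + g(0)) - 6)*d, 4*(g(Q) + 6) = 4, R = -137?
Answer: 239569/20 ≈ 11978.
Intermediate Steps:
g(Q) = -5 (g(Q) = -6 + (1/4)*4 = -6 + 1 = -5)
d = 1/11 ≈ 0.090909
w(k) = -1 + k/11 (w(k) = ((k - 5) - 6)*(1/11) = ((-5 + k) - 6)*(1/11) = (-11 + k)*(1/11) = -1 + k/11)
(4 + 159*R)/w(-9) = (4 + 159*(-137))/(-1 + (1/11)*(-9)) = (4 - 21783)/(-1 - 9/11) = -21779/(-20/11) = -21779*(-11/20) = 239569/20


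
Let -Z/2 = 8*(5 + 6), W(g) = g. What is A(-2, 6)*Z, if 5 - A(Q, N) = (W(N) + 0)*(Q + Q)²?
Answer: 16016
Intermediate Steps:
A(Q, N) = 5 - 4*N*Q² (A(Q, N) = 5 - (N + 0)*(Q + Q)² = 5 - N*(2*Q)² = 5 - N*4*Q² = 5 - 4*N*Q²)
Z = -176 (Z = -16*(5 + 6) = -16*11 = -2*88 = -176)
A(-2, 6)*Z = (5 - 4*6*(-2)²)*(-176) = (5 - 4*6*4)*(-176) = (5 - 96)*(-176) = -91*(-176) = 16016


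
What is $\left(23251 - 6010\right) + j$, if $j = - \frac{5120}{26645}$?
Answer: $\frac{91876265}{5329} \approx 17241.0$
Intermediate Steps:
$j = - \frac{1024}{5329}$ ($j = \left(-5120\right) \frac{1}{26645} = - \frac{1024}{5329} \approx -0.19216$)
$\left(23251 - 6010\right) + j = \left(23251 - 6010\right) - \frac{1024}{5329} = 17241 - \frac{1024}{5329} = \frac{91876265}{5329}$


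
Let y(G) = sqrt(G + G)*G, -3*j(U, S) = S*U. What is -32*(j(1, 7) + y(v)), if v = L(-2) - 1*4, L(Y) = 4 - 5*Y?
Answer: 224/3 - 640*sqrt(5) ≈ -1356.4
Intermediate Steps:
j(U, S) = -S*U/3
v = 10 (v = (4 - 5*(-2)) - 1*4 = (4 + 10) - 4 = 14 - 4 = 10)
y(G) = sqrt(2)*G**(3/2) (y(G) = sqrt(2*G)*G = (sqrt(2)*sqrt(G))*G = sqrt(2)*G**(3/2))
-32*(j(1, 7) + y(v)) = -32*(-1/3*7*1 + sqrt(2)*10**(3/2)) = -32*(-7/3 + sqrt(2)*(10*sqrt(10))) = -32*(-7/3 + 20*sqrt(5)) = 224/3 - 640*sqrt(5)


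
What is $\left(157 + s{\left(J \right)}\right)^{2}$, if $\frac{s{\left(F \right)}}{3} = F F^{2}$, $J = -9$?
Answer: $4120900$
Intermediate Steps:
$s{\left(F \right)} = 3 F^{3}$ ($s{\left(F \right)} = 3 F F^{2} = 3 F^{3}$)
$\left(157 + s{\left(J \right)}\right)^{2} = \left(157 + 3 \left(-9\right)^{3}\right)^{2} = \left(157 + 3 \left(-729\right)\right)^{2} = \left(157 - 2187\right)^{2} = \left(-2030\right)^{2} = 4120900$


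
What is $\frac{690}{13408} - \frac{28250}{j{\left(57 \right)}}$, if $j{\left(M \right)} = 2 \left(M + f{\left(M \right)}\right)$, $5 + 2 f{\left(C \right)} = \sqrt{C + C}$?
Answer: $- \frac{20639232385}{78885968} + \frac{28250 \sqrt{114}}{11767} \approx -236.0$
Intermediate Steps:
$f{\left(C \right)} = - \frac{5}{2} + \frac{\sqrt{2} \sqrt{C}}{2}$ ($f{\left(C \right)} = - \frac{5}{2} + \frac{\sqrt{C + C}}{2} = - \frac{5}{2} + \frac{\sqrt{2 C}}{2} = - \frac{5}{2} + \frac{\sqrt{2} \sqrt{C}}{2}$)
$j{\left(M \right)} = -5 + 2 M + \sqrt{2} \sqrt{M}$ ($j{\left(M \right)} = 2 \left(M + \left(- \frac{5}{2} + \frac{\sqrt{2} \sqrt{M}}{2}\right)\right) = 2 \left(- \frac{5}{2} + M + \frac{\sqrt{2} \sqrt{M}}{2}\right) = -5 + 2 M + \sqrt{2} \sqrt{M}$)
$\frac{690}{13408} - \frac{28250}{j{\left(57 \right)}} = \frac{690}{13408} - \frac{28250}{-5 + 2 \cdot 57 + \sqrt{2} \sqrt{57}} = 690 \cdot \frac{1}{13408} - \frac{28250}{-5 + 114 + \sqrt{114}} = \frac{345}{6704} - \frac{28250}{109 + \sqrt{114}}$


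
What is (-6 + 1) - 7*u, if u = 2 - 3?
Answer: 2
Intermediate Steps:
u = -1
(-6 + 1) - 7*u = (-6 + 1) - 7*(-1) = -5 + 7 = 2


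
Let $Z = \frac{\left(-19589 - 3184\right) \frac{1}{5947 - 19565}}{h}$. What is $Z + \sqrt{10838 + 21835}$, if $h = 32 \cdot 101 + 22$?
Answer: $\frac{22773}{44312972} + \sqrt{32673} \approx 180.76$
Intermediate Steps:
$h = 3254$ ($h = 3232 + 22 = 3254$)
$Z = \frac{22773}{44312972}$ ($Z = \frac{\left(-19589 - 3184\right) \frac{1}{5947 - 19565}}{3254} = - \frac{22773}{-13618} \cdot \frac{1}{3254} = \left(-22773\right) \left(- \frac{1}{13618}\right) \frac{1}{3254} = \frac{22773}{13618} \cdot \frac{1}{3254} = \frac{22773}{44312972} \approx 0.00051391$)
$Z + \sqrt{10838 + 21835} = \frac{22773}{44312972} + \sqrt{10838 + 21835} = \frac{22773}{44312972} + \sqrt{32673}$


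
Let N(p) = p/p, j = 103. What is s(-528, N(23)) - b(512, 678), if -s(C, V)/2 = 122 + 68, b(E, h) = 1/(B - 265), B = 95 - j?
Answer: -103739/273 ≈ -380.00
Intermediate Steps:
N(p) = 1
B = -8 (B = 95 - 1*103 = 95 - 103 = -8)
b(E, h) = -1/273 (b(E, h) = 1/(-8 - 265) = 1/(-273) = -1/273)
s(C, V) = -380 (s(C, V) = -2*(122 + 68) = -2*190 = -380)
s(-528, N(23)) - b(512, 678) = -380 - 1*(-1/273) = -380 + 1/273 = -103739/273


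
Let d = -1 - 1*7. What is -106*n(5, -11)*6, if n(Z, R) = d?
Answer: 5088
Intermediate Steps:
d = -8 (d = -1 - 7 = -8)
n(Z, R) = -8
-106*n(5, -11)*6 = -106*(-8)*6 = 848*6 = 5088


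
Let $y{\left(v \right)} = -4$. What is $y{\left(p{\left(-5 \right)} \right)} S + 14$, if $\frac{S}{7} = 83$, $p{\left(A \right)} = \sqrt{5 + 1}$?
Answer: $-2310$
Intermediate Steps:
$p{\left(A \right)} = \sqrt{6}$
$S = 581$ ($S = 7 \cdot 83 = 581$)
$y{\left(p{\left(-5 \right)} \right)} S + 14 = \left(-4\right) 581 + 14 = -2324 + 14 = -2310$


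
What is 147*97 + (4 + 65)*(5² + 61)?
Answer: 20193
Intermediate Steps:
147*97 + (4 + 65)*(5² + 61) = 14259 + 69*(25 + 61) = 14259 + 69*86 = 14259 + 5934 = 20193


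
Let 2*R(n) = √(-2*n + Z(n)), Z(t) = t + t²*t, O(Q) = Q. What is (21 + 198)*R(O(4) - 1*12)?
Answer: 657*I*√14 ≈ 2458.3*I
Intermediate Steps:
Z(t) = t + t³
R(n) = √(n³ - n)/2 (R(n) = √(-2*n + (n + n³))/2 = √(n³ - n)/2)
(21 + 198)*R(O(4) - 1*12) = (21 + 198)*(√((4 - 1*12)³ - (4 - 1*12))/2) = 219*(√((4 - 12)³ - (4 - 12))/2) = 219*(√((-8)³ - 1*(-8))/2) = 219*(√(-512 + 8)/2) = 219*(√(-504)/2) = 219*((6*I*√14)/2) = 219*(3*I*√14) = 657*I*√14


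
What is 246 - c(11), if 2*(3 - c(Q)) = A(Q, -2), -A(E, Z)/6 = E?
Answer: 210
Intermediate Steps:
A(E, Z) = -6*E
c(Q) = 3 + 3*Q (c(Q) = 3 - (-3)*Q = 3 + 3*Q)
246 - c(11) = 246 - (3 + 3*11) = 246 - (3 + 33) = 246 - 1*36 = 246 - 36 = 210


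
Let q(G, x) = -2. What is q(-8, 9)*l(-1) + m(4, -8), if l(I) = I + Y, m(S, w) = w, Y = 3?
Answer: -12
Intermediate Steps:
l(I) = 3 + I (l(I) = I + 3 = 3 + I)
q(-8, 9)*l(-1) + m(4, -8) = -2*(3 - 1) - 8 = -2*2 - 8 = -4 - 8 = -12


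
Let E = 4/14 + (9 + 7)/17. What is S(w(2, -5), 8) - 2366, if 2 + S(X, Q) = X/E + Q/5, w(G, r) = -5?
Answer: -1730447/730 ≈ -2370.5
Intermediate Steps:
E = 146/119 (E = 4*(1/14) + 16*(1/17) = 2/7 + 16/17 = 146/119 ≈ 1.2269)
S(X, Q) = -2 + Q/5 + 119*X/146 (S(X, Q) = -2 + (X/(146/119) + Q/5) = -2 + (X*(119/146) + Q*(⅕)) = -2 + (119*X/146 + Q/5) = -2 + (Q/5 + 119*X/146) = -2 + Q/5 + 119*X/146)
S(w(2, -5), 8) - 2366 = (-2 + (⅕)*8 + (119/146)*(-5)) - 2366 = (-2 + 8/5 - 595/146) - 2366 = -3267/730 - 2366 = -1730447/730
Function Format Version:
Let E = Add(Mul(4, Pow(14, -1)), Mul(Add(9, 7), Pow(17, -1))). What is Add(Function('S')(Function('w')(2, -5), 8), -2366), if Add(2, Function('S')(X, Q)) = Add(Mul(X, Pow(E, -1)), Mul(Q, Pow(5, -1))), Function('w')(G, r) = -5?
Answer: Rational(-1730447, 730) ≈ -2370.5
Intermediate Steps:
E = Rational(146, 119) (E = Add(Mul(4, Rational(1, 14)), Mul(16, Rational(1, 17))) = Add(Rational(2, 7), Rational(16, 17)) = Rational(146, 119) ≈ 1.2269)
Function('S')(X, Q) = Add(-2, Mul(Rational(1, 5), Q), Mul(Rational(119, 146), X)) (Function('S')(X, Q) = Add(-2, Add(Mul(X, Pow(Rational(146, 119), -1)), Mul(Q, Pow(5, -1)))) = Add(-2, Add(Mul(X, Rational(119, 146)), Mul(Q, Rational(1, 5)))) = Add(-2, Add(Mul(Rational(119, 146), X), Mul(Rational(1, 5), Q))) = Add(-2, Add(Mul(Rational(1, 5), Q), Mul(Rational(119, 146), X))) = Add(-2, Mul(Rational(1, 5), Q), Mul(Rational(119, 146), X)))
Add(Function('S')(Function('w')(2, -5), 8), -2366) = Add(Add(-2, Mul(Rational(1, 5), 8), Mul(Rational(119, 146), -5)), -2366) = Add(Add(-2, Rational(8, 5), Rational(-595, 146)), -2366) = Add(Rational(-3267, 730), -2366) = Rational(-1730447, 730)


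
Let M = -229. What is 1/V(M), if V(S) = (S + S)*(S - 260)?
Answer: 1/223962 ≈ 4.4650e-6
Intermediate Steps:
V(S) = 2*S*(-260 + S) (V(S) = (2*S)*(-260 + S) = 2*S*(-260 + S))
1/V(M) = 1/(2*(-229)*(-260 - 229)) = 1/(2*(-229)*(-489)) = 1/223962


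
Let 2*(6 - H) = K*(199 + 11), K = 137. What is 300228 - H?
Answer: 314607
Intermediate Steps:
H = -14379 (H = 6 - 137*(199 + 11)/2 = 6 - 137*210/2 = 6 - ½*28770 = 6 - 14385 = -14379)
300228 - H = 300228 - 1*(-14379) = 300228 + 14379 = 314607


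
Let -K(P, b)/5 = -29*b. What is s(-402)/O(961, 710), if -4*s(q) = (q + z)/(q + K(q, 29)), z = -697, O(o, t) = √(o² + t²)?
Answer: 1099*√1427621/21716970652 ≈ 6.0465e-5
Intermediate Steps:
K(P, b) = 145*b (K(P, b) = -(-145)*b = 145*b)
s(q) = -(-697 + q)/(4*(4205 + q)) (s(q) = -(q - 697)/(4*(q + 145*29)) = -(-697 + q)/(4*(q + 4205)) = -(-697 + q)/(4*(4205 + q)))
s(-402)/O(961, 710) = ((697 - 1*(-402))/(4*(4205 - 402)))/(√(961² + 710²)) = ((¼)*(697 + 402)/3803)/(√(923521 + 504100)) = ((¼)*(1/3803)*1099)/(√1427621) = 1099*(√1427621/1427621)/15212 = 1099*√1427621/21716970652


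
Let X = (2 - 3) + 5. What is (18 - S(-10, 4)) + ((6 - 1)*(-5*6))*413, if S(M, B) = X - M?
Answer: -61946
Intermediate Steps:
X = 4 (X = -1 + 5 = 4)
S(M, B) = 4 - M
(18 - S(-10, 4)) + ((6 - 1)*(-5*6))*413 = (18 - (4 - 1*(-10))) + ((6 - 1)*(-5*6))*413 = (18 - (4 + 10)) + (5*(-30))*413 = (18 - 1*14) - 150*413 = (18 - 14) - 61950 = 4 - 61950 = -61946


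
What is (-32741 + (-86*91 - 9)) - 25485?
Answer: -66061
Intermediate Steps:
(-32741 + (-86*91 - 9)) - 25485 = (-32741 + (-7826 - 9)) - 25485 = (-32741 - 7835) - 25485 = -40576 - 25485 = -66061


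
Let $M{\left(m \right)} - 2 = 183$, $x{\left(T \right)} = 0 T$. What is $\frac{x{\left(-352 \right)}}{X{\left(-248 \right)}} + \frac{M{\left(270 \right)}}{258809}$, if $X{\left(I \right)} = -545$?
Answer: $\frac{185}{258809} \approx 0.00071481$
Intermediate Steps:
$x{\left(T \right)} = 0$
$M{\left(m \right)} = 185$ ($M{\left(m \right)} = 2 + 183 = 185$)
$\frac{x{\left(-352 \right)}}{X{\left(-248 \right)}} + \frac{M{\left(270 \right)}}{258809} = \frac{0}{-545} + \frac{185}{258809} = 0 \left(- \frac{1}{545}\right) + 185 \cdot \frac{1}{258809} = 0 + \frac{185}{258809} = \frac{185}{258809}$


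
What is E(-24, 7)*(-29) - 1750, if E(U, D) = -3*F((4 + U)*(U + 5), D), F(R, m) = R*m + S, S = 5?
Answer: 230105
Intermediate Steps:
F(R, m) = 5 + R*m (F(R, m) = R*m + 5 = 5 + R*m)
E(U, D) = -15 - 3*D*(4 + U)*(5 + U) (E(U, D) = -3*(5 + ((4 + U)*(U + 5))*D) = -3*(5 + ((4 + U)*(5 + U))*D) = -3*(5 + D*(4 + U)*(5 + U)) = -15 - 3*D*(4 + U)*(5 + U))
E(-24, 7)*(-29) - 1750 = (-15 - 3*7*(20 + (-24)² + 9*(-24)))*(-29) - 1750 = (-15 - 3*7*(20 + 576 - 216))*(-29) - 1750 = (-15 - 3*7*380)*(-29) - 1750 = (-15 - 7980)*(-29) - 1750 = -7995*(-29) - 1750 = 231855 - 1750 = 230105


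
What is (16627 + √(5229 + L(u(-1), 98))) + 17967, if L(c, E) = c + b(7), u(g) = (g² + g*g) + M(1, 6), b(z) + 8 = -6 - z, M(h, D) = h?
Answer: 34594 + 3*√579 ≈ 34666.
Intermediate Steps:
b(z) = -14 - z (b(z) = -8 + (-6 - z) = -14 - z)
u(g) = 1 + 2*g² (u(g) = (g² + g*g) + 1 = (g² + g²) + 1 = 2*g² + 1 = 1 + 2*g²)
L(c, E) = -21 + c (L(c, E) = c + (-14 - 1*7) = c + (-14 - 7) = c - 21 = -21 + c)
(16627 + √(5229 + L(u(-1), 98))) + 17967 = (16627 + √(5229 + (-21 + (1 + 2*(-1)²)))) + 17967 = (16627 + √(5229 + (-21 + (1 + 2*1)))) + 17967 = (16627 + √(5229 + (-21 + (1 + 2)))) + 17967 = (16627 + √(5229 + (-21 + 3))) + 17967 = (16627 + √(5229 - 18)) + 17967 = (16627 + √5211) + 17967 = (16627 + 3*√579) + 17967 = 34594 + 3*√579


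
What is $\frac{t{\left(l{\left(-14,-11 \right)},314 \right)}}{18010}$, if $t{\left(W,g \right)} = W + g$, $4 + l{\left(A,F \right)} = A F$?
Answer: $\frac{232}{9005} \approx 0.025763$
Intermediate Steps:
$l{\left(A,F \right)} = -4 + A F$
$\frac{t{\left(l{\left(-14,-11 \right)},314 \right)}}{18010} = \frac{\left(-4 - -154\right) + 314}{18010} = \left(\left(-4 + 154\right) + 314\right) \frac{1}{18010} = \left(150 + 314\right) \frac{1}{18010} = 464 \cdot \frac{1}{18010} = \frac{232}{9005}$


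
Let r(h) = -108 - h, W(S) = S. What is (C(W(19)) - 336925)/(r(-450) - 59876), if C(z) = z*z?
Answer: 168282/29767 ≈ 5.6533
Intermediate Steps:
C(z) = z²
(C(W(19)) - 336925)/(r(-450) - 59876) = (19² - 336925)/((-108 - 1*(-450)) - 59876) = (361 - 336925)/((-108 + 450) - 59876) = -336564/(342 - 59876) = -336564/(-59534) = -336564*(-1/59534) = 168282/29767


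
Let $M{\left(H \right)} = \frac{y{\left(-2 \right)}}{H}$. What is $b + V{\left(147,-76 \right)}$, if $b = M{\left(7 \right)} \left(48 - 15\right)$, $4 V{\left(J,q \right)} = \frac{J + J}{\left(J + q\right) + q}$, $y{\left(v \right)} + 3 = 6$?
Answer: $- \frac{39}{70} \approx -0.55714$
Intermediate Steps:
$y{\left(v \right)} = 3$ ($y{\left(v \right)} = -3 + 6 = 3$)
$V{\left(J,q \right)} = \frac{J}{2 \left(J + 2 q\right)}$ ($V{\left(J,q \right)} = \frac{\left(J + J\right) \frac{1}{\left(J + q\right) + q}}{4} = \frac{2 J \frac{1}{J + 2 q}}{4} = \frac{J}{2 \left(J + 2 q\right)}$)
$M{\left(H \right)} = \frac{3}{H}$
$b = \frac{99}{7}$ ($b = \frac{3}{7} \left(48 - 15\right) = 3 \cdot \frac{1}{7} \cdot 33 = \frac{3}{7} \cdot 33 = \frac{99}{7} \approx 14.143$)
$b + V{\left(147,-76 \right)} = \frac{99}{7} + \frac{1}{2} \cdot 147 \frac{1}{147 + 2 \left(-76\right)} = \frac{99}{7} + \frac{1}{2} \cdot 147 \frac{1}{147 - 152} = \frac{99}{7} + \frac{1}{2} \cdot 147 \frac{1}{-5} = \frac{99}{7} + \frac{1}{2} \cdot 147 \left(- \frac{1}{5}\right) = \frac{99}{7} - \frac{147}{10} = - \frac{39}{70}$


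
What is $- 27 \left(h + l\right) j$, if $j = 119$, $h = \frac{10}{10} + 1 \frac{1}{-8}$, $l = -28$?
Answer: $\frac{697221}{8} \approx 87153.0$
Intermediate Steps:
$h = \frac{7}{8}$ ($h = 10 \cdot \frac{1}{10} + 1 \left(- \frac{1}{8}\right) = 1 - \frac{1}{8} = \frac{7}{8} \approx 0.875$)
$- 27 \left(h + l\right) j = - 27 \left(\frac{7}{8} - 28\right) 119 = \left(-27\right) \left(- \frac{217}{8}\right) 119 = \frac{5859}{8} \cdot 119 = \frac{697221}{8}$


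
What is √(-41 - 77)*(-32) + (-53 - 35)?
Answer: -88 - 32*I*√118 ≈ -88.0 - 347.61*I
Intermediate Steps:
√(-41 - 77)*(-32) + (-53 - 35) = √(-118)*(-32) - 88 = (I*√118)*(-32) - 88 = -32*I*√118 - 88 = -88 - 32*I*√118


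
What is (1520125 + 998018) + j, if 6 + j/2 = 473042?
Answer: 3464215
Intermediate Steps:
j = 946072 (j = -12 + 2*473042 = -12 + 946084 = 946072)
(1520125 + 998018) + j = (1520125 + 998018) + 946072 = 2518143 + 946072 = 3464215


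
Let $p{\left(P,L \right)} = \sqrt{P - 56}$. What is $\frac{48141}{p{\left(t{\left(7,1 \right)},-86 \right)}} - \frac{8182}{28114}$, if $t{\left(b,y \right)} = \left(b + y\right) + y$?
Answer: $- \frac{4091}{14057} - \frac{48141 i \sqrt{47}}{47} \approx -0.29103 - 7022.1 i$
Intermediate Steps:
$t{\left(b,y \right)} = b + 2 y$
$p{\left(P,L \right)} = \sqrt{-56 + P}$
$\frac{48141}{p{\left(t{\left(7,1 \right)},-86 \right)}} - \frac{8182}{28114} = \frac{48141}{\sqrt{-56 + \left(7 + 2 \cdot 1\right)}} - \frac{8182}{28114} = \frac{48141}{\sqrt{-56 + \left(7 + 2\right)}} - \frac{4091}{14057} = \frac{48141}{\sqrt{-56 + 9}} - \frac{4091}{14057} = \frac{48141}{\sqrt{-47}} - \frac{4091}{14057} = \frac{48141}{i \sqrt{47}} - \frac{4091}{14057} = 48141 \left(- \frac{i \sqrt{47}}{47}\right) - \frac{4091}{14057} = - \frac{48141 i \sqrt{47}}{47} - \frac{4091}{14057} = - \frac{4091}{14057} - \frac{48141 i \sqrt{47}}{47}$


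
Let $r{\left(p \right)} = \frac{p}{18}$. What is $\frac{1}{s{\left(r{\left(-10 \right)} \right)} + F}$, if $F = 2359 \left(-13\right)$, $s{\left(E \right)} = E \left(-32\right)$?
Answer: $- \frac{9}{275843} \approx -3.2627 \cdot 10^{-5}$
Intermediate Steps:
$r{\left(p \right)} = \frac{p}{18}$ ($r{\left(p \right)} = p \frac{1}{18} = \frac{p}{18}$)
$s{\left(E \right)} = - 32 E$
$F = -30667$
$\frac{1}{s{\left(r{\left(-10 \right)} \right)} + F} = \frac{1}{- 32 \cdot \frac{1}{18} \left(-10\right) - 30667} = \frac{1}{\left(-32\right) \left(- \frac{5}{9}\right) - 30667} = \frac{1}{\frac{160}{9} - 30667} = \frac{1}{- \frac{275843}{9}} = - \frac{9}{275843}$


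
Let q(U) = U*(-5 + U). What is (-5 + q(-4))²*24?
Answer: 23064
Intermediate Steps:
(-5 + q(-4))²*24 = (-5 - 4*(-5 - 4))²*24 = (-5 - 4*(-9))²*24 = (-5 + 36)²*24 = 31²*24 = 961*24 = 23064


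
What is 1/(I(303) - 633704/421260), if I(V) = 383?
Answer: 105315/40177219 ≈ 0.0026213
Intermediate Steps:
1/(I(303) - 633704/421260) = 1/(383 - 633704/421260) = 1/(383 - 633704*1/421260) = 1/(383 - 158426/105315) = 1/(40177219/105315) = 105315/40177219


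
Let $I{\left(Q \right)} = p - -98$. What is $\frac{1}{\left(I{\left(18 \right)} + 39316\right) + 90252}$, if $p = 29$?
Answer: $\frac{1}{129695} \approx 7.7104 \cdot 10^{-6}$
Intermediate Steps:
$I{\left(Q \right)} = 127$ ($I{\left(Q \right)} = 29 - -98 = 29 + 98 = 127$)
$\frac{1}{\left(I{\left(18 \right)} + 39316\right) + 90252} = \frac{1}{\left(127 + 39316\right) + 90252} = \frac{1}{39443 + 90252} = \frac{1}{129695}$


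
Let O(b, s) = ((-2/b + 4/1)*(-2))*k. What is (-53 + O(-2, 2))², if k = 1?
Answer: 3969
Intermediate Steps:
O(b, s) = -8 + 4/b (O(b, s) = ((-2/b + 4/1)*(-2))*1 = ((-2/b + 4*1)*(-2))*1 = ((-2/b + 4)*(-2))*1 = ((4 - 2/b)*(-2))*1 = (-8 + 4/b)*1 = -8 + 4/b)
(-53 + O(-2, 2))² = (-53 + (-8 + 4/(-2)))² = (-53 + (-8 + 4*(-½)))² = (-53 + (-8 - 2))² = (-53 - 10)² = (-63)² = 3969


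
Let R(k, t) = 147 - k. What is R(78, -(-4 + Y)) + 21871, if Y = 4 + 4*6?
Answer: 21940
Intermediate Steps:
Y = 28 (Y = 4 + 24 = 28)
R(78, -(-4 + Y)) + 21871 = (147 - 1*78) + 21871 = (147 - 78) + 21871 = 69 + 21871 = 21940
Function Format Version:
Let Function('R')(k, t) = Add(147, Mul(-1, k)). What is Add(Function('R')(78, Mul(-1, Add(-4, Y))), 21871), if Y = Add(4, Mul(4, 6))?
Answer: 21940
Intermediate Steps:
Y = 28 (Y = Add(4, 24) = 28)
Add(Function('R')(78, Mul(-1, Add(-4, Y))), 21871) = Add(Add(147, Mul(-1, 78)), 21871) = Add(Add(147, -78), 21871) = Add(69, 21871) = 21940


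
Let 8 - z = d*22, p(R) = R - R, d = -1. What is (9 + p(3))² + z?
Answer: 111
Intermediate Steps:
p(R) = 0
z = 30 (z = 8 - (-1)*22 = 8 - 1*(-22) = 8 + 22 = 30)
(9 + p(3))² + z = (9 + 0)² + 30 = 9² + 30 = 81 + 30 = 111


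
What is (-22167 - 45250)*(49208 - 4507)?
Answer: -3013607317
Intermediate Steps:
(-22167 - 45250)*(49208 - 4507) = -67417*44701 = -3013607317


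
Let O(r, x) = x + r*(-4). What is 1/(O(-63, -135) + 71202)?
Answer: 1/71319 ≈ 1.4022e-5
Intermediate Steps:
O(r, x) = x - 4*r
1/(O(-63, -135) + 71202) = 1/((-135 - 4*(-63)) + 71202) = 1/((-135 + 252) + 71202) = 1/(117 + 71202) = 1/71319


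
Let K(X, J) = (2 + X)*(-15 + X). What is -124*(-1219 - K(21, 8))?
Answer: 168268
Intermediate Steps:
K(X, J) = (-15 + X)*(2 + X)
-124*(-1219 - K(21, 8)) = -124*(-1219 - (-30 + 21² - 13*21)) = -124*(-1219 - (-30 + 441 - 273)) = -124*(-1219 - 1*138) = -124*(-1219 - 138) = -124*(-1357) = -1*(-168268) = 168268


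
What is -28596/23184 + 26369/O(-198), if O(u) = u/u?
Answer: 50942525/1932 ≈ 26368.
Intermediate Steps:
O(u) = 1
-28596/23184 + 26369/O(-198) = -28596/23184 + 26369/1 = -28596*1/23184 + 26369*1 = -2383/1932 + 26369 = 50942525/1932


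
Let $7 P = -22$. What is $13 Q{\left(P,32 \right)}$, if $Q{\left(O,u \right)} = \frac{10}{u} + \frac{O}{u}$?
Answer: $\frac{39}{14} \approx 2.7857$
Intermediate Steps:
$P = - \frac{22}{7}$ ($P = \frac{1}{7} \left(-22\right) = - \frac{22}{7} \approx -3.1429$)
$13 Q{\left(P,32 \right)} = 13 \frac{10 - \frac{22}{7}}{32} = 13 \cdot \frac{1}{32} \cdot \frac{48}{7} = 13 \cdot \frac{3}{14} = \frac{39}{14}$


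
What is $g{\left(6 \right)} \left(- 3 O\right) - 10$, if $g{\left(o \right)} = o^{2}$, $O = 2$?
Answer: $-226$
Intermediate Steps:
$g{\left(6 \right)} \left(- 3 O\right) - 10 = 6^{2} \left(\left(-3\right) 2\right) - 10 = 36 \left(-6\right) - 10 = -216 - 10 = -226$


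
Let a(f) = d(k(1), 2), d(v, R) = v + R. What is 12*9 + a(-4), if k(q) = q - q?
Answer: 110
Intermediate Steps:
k(q) = 0
d(v, R) = R + v
a(f) = 2 (a(f) = 2 + 0 = 2)
12*9 + a(-4) = 12*9 + 2 = 108 + 2 = 110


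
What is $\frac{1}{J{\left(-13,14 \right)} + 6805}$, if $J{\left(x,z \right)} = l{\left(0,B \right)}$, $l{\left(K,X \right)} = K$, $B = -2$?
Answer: $\frac{1}{6805} \approx 0.00014695$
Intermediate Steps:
$J{\left(x,z \right)} = 0$
$\frac{1}{J{\left(-13,14 \right)} + 6805} = \frac{1}{0 + 6805} = \frac{1}{6805}$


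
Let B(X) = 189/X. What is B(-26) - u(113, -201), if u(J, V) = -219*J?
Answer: 643233/26 ≈ 24740.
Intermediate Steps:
B(-26) - u(113, -201) = 189/(-26) - (-219)*113 = 189*(-1/26) - 1*(-24747) = -189/26 + 24747 = 643233/26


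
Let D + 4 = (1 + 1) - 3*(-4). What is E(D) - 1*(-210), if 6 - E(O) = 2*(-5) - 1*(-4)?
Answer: 222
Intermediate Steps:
D = 10 (D = -4 + ((1 + 1) - 3*(-4)) = -4 + (2 + 12) = -4 + 14 = 10)
E(O) = 12 (E(O) = 6 - (2*(-5) - 1*(-4)) = 6 - (-10 + 4) = 6 - 1*(-6) = 6 + 6 = 12)
E(D) - 1*(-210) = 12 - 1*(-210) = 12 + 210 = 222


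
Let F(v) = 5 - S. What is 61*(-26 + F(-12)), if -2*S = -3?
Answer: -2745/2 ≈ -1372.5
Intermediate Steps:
S = 3/2 (S = -½*(-3) = 3/2 ≈ 1.5000)
F(v) = 7/2 (F(v) = 5 - 1*3/2 = 5 - 3/2 = 7/2)
61*(-26 + F(-12)) = 61*(-26 + 7/2) = 61*(-45/2) = -2745/2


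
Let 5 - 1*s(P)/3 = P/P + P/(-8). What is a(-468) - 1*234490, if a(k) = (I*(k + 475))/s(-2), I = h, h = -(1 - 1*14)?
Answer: -10551686/45 ≈ -2.3448e+5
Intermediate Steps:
s(P) = 12 + 3*P/8 (s(P) = 15 - 3*(P/P + P/(-8)) = 15 - 3*(1 + P*(-1/8)) = 15 - 3*(1 - P/8) = 15 + (-3 + 3*P/8) = 12 + 3*P/8)
h = 13 (h = -(1 - 14) = -1*(-13) = 13)
I = 13
a(k) = 4940/9 + 52*k/45 (a(k) = (13*(k + 475))/(12 + (3/8)*(-2)) = (13*(475 + k))/(12 - 3/4) = (6175 + 13*k)/(45/4) = (6175 + 13*k)*(4/45) = 4940/9 + 52*k/45)
a(-468) - 1*234490 = (4940/9 + (52/45)*(-468)) - 1*234490 = (4940/9 - 2704/5) - 234490 = 364/45 - 234490 = -10551686/45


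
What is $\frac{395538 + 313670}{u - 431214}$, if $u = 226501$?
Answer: $- \frac{709208}{204713} \approx -3.4644$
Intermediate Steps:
$\frac{395538 + 313670}{u - 431214} = \frac{395538 + 313670}{226501 - 431214} = \frac{709208}{-204713} = 709208 \left(- \frac{1}{204713}\right) = - \frac{709208}{204713}$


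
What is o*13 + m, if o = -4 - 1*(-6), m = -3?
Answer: 23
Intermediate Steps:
o = 2 (o = -4 + 6 = 2)
o*13 + m = 2*13 - 3 = 26 - 3 = 23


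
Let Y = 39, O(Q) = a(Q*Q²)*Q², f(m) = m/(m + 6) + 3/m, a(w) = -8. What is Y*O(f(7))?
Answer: -185856/637 ≈ -291.77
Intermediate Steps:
f(m) = 3/m + m/(6 + m) (f(m) = m/(6 + m) + 3/m = 3/m + m/(6 + m))
O(Q) = -8*Q²
Y*O(f(7)) = 39*(-8*(18 + 7² + 3*7)²/(49*(6 + 7)²)) = 39*(-8*(18 + 49 + 21)²/8281) = 39*(-8*((⅐)*(1/13)*88)²) = 39*(-8*(88/91)²) = 39*(-8*7744/8281) = 39*(-61952/8281) = -185856/637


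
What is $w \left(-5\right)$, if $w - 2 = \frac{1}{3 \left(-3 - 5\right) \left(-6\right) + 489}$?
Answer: $- \frac{6335}{633} \approx -10.008$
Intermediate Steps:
$w = \frac{1267}{633}$ ($w = 2 + \frac{1}{3 \left(-3 - 5\right) \left(-6\right) + 489} = 2 + \frac{1}{3 \left(-8\right) \left(-6\right) + 489} = 2 + \frac{1}{\left(-24\right) \left(-6\right) + 489} = 2 + \frac{1}{144 + 489} = 2 + \frac{1}{633} = \frac{1267}{633} \approx 2.0016$)
$w \left(-5\right) = \frac{1267}{633} \left(-5\right) = - \frac{6335}{633}$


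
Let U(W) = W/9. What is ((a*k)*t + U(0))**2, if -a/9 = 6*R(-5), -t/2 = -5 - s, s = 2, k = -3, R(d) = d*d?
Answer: 3214890000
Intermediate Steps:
U(W) = W/9 (U(W) = W*(1/9) = W/9)
R(d) = d**2
t = 14 (t = -2*(-5 - 1*2) = -2*(-5 - 2) = -2*(-7) = 14)
a = -1350 (a = -54*(-5)**2 = -54*25 = -9*150 = -1350)
((a*k)*t + U(0))**2 = (-1350*(-3)*14 + (1/9)*0)**2 = (4050*14 + 0)**2 = (56700 + 0)**2 = 56700**2 = 3214890000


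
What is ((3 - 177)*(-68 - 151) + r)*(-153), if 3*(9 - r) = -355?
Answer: -5849700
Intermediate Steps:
r = 382/3 (r = 9 - 1/3*(-355) = 9 + 355/3 = 382/3 ≈ 127.33)
((3 - 177)*(-68 - 151) + r)*(-153) = ((3 - 177)*(-68 - 151) + 382/3)*(-153) = (-174*(-219) + 382/3)*(-153) = (38106 + 382/3)*(-153) = (114700/3)*(-153) = -5849700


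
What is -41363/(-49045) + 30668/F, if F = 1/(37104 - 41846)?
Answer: -7132499347157/49045 ≈ -1.4543e+8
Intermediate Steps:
F = -1/4742 (F = 1/(-4742) = -1/4742 ≈ -0.00021088)
-41363/(-49045) + 30668/F = -41363/(-49045) + 30668/(-1/4742) = -41363*(-1/49045) + 30668*(-4742) = 41363/49045 - 145427656 = -7132499347157/49045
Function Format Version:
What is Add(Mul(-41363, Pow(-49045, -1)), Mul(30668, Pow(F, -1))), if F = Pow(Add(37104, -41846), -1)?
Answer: Rational(-7132499347157, 49045) ≈ -1.4543e+8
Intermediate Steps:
F = Rational(-1, 4742) (F = Pow(-4742, -1) = Rational(-1, 4742) ≈ -0.00021088)
Add(Mul(-41363, Pow(-49045, -1)), Mul(30668, Pow(F, -1))) = Add(Mul(-41363, Pow(-49045, -1)), Mul(30668, Pow(Rational(-1, 4742), -1))) = Add(Mul(-41363, Rational(-1, 49045)), Mul(30668, -4742)) = Add(Rational(41363, 49045), -145427656) = Rational(-7132499347157, 49045)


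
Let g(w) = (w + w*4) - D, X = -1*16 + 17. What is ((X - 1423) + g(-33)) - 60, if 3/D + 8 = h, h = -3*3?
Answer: -27996/17 ≈ -1646.8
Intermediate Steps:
h = -9
D = -3/17 (D = 3/(-8 - 9) = 3/(-17) = 3*(-1/17) = -3/17 ≈ -0.17647)
X = 1 (X = -16 + 17 = 1)
g(w) = 3/17 + 5*w (g(w) = (w + w*4) - 1*(-3/17) = (w + 4*w) + 3/17 = 5*w + 3/17 = 3/17 + 5*w)
((X - 1423) + g(-33)) - 60 = ((1 - 1423) + (3/17 + 5*(-33))) - 60 = (-1422 + (3/17 - 165)) - 60 = (-1422 - 2802/17) - 60 = -26976/17 - 60 = -27996/17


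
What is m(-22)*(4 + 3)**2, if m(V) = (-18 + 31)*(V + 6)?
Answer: -10192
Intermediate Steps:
m(V) = 78 + 13*V (m(V) = 13*(6 + V) = 78 + 13*V)
m(-22)*(4 + 3)**2 = (78 + 13*(-22))*(4 + 3)**2 = (78 - 286)*7**2 = -208*49 = -10192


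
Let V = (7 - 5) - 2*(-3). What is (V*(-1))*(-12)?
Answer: 96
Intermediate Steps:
V = 8 (V = 2 + 6 = 8)
(V*(-1))*(-12) = (8*(-1))*(-12) = -8*(-12) = 96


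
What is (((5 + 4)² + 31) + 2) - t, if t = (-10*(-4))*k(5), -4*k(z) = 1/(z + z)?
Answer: 115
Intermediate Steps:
k(z) = -1/(8*z) (k(z) = -1/(4*(z + z)) = -1/(2*z)/4 = -1/(8*z))
t = -1 (t = (-10*(-4))*(-⅛/5) = (-5*(-8))*(-⅛*⅕) = 40*(-1/40) = -1)
(((5 + 4)² + 31) + 2) - t = (((5 + 4)² + 31) + 2) - 1*(-1) = ((9² + 31) + 2) + 1 = ((81 + 31) + 2) + 1 = (112 + 2) + 1 = 114 + 1 = 115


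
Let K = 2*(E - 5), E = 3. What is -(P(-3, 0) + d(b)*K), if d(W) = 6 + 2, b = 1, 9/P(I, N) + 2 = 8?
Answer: 61/2 ≈ 30.500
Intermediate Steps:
P(I, N) = 3/2 (P(I, N) = 9/(-2 + 8) = 9/6 = 9*(1/6) = 3/2)
K = -4 (K = 2*(3 - 5) = 2*(-2) = -4)
d(W) = 8
-(P(-3, 0) + d(b)*K) = -(3/2 + 8*(-4)) = -(3/2 - 32) = -1*(-61/2) = 61/2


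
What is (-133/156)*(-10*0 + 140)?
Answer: -4655/39 ≈ -119.36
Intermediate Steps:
(-133/156)*(-10*0 + 140) = (-133*1/156)*(0 + 140) = -133/156*140 = -4655/39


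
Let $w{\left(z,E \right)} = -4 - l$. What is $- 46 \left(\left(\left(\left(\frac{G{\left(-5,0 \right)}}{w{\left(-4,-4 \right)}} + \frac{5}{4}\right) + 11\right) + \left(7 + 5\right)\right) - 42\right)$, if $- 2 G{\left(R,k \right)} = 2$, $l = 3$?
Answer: $\frac{11339}{14} \approx 809.93$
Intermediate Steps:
$G{\left(R,k \right)} = -1$ ($G{\left(R,k \right)} = \left(- \frac{1}{2}\right) 2 = -1$)
$w{\left(z,E \right)} = -7$ ($w{\left(z,E \right)} = -4 - 3 = -7$)
$- 46 \left(\left(\left(\left(\frac{G{\left(-5,0 \right)}}{w{\left(-4,-4 \right)}} + \frac{5}{4}\right) + 11\right) + \left(7 + 5\right)\right) - 42\right) = - 46 \left(\left(\left(\left(- \frac{1}{-7} + \frac{5}{4}\right) + 11\right) + \left(7 + 5\right)\right) - 42\right) = - 46 \left(\left(\left(\left(\left(-1\right) \left(- \frac{1}{7}\right) + 5 \cdot \frac{1}{4}\right) + 11\right) + 12\right) - 42\right) = - 46 \left(\left(\left(\left(\frac{1}{7} + \frac{5}{4}\right) + 11\right) + 12\right) - 42\right) = - 46 \left(\left(\left(\frac{39}{28} + 11\right) + 12\right) - 42\right) = - 46 \left(\left(\frac{347}{28} + 12\right) - 42\right) = - 46 \left(\frac{683}{28} - 42\right) = \left(-46\right) \left(- \frac{493}{28}\right) = \frac{11339}{14}$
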